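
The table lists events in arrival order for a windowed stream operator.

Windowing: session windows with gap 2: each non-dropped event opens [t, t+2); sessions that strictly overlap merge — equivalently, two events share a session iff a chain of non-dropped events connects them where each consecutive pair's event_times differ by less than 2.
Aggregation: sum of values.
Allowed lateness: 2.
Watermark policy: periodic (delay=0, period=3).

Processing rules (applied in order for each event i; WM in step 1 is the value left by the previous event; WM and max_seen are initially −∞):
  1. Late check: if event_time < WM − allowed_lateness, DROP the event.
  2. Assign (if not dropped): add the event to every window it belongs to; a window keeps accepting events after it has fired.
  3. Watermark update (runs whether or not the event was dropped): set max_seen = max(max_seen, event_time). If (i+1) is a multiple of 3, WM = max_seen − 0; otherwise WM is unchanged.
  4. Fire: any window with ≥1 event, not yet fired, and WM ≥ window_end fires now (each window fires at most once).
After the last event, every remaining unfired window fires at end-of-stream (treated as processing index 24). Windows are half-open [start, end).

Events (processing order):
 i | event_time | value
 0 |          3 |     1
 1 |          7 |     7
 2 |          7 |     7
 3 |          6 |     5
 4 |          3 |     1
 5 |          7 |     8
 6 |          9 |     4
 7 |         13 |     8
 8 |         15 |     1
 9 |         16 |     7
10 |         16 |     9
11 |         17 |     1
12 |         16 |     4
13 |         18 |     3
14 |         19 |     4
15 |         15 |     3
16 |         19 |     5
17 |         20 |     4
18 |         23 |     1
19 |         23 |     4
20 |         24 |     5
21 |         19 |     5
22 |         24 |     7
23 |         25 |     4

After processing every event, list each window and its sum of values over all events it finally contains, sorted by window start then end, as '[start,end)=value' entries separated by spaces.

i=0 t=3 v=1: → [3,5); WM=−∞
i=1 t=7 v=7: → [7,9); WM=−∞
i=2 t=7 v=7: → [7,9); WM=7
i=3 t=6 v=5: → [6,9); WM=7
i=4 t=3 v=1: DROP (t<7-2); WM=7
i=5 t=7 v=8: → [6,9); WM=7
i=6 t=9 v=4: → [9,11); WM=7
i=7 t=13 v=8: → [13,15); WM=7
i=8 t=15 v=1: → [15,17); WM=15
i=9 t=16 v=7: → [15,18); WM=15
i=10 t=16 v=9: → [15,18); WM=15
i=11 t=17 v=1: → [15,19); WM=17
i=12 t=16 v=4: → [15,19); WM=17
i=13 t=18 v=3: → [15,20); WM=17
i=14 t=19 v=4: → [15,21); WM=19
i=15 t=15 v=3: DROP (t<19-2); WM=19
i=16 t=19 v=5: → [15,21); WM=19
i=17 t=20 v=4: → [15,22); WM=20
i=18 t=23 v=1: → [23,25); WM=20
i=19 t=23 v=4: → [23,25); WM=20
i=20 t=24 v=5: → [23,26); WM=24
i=21 t=19 v=5: DROP (t<24-2); WM=24
i=22 t=24 v=7: → [23,26); WM=24
i=23 t=25 v=4: → [23,27); WM=25

[3,5)=1 [6,9)=27 [9,11)=4 [13,15)=8 [15,22)=38 [23,27)=21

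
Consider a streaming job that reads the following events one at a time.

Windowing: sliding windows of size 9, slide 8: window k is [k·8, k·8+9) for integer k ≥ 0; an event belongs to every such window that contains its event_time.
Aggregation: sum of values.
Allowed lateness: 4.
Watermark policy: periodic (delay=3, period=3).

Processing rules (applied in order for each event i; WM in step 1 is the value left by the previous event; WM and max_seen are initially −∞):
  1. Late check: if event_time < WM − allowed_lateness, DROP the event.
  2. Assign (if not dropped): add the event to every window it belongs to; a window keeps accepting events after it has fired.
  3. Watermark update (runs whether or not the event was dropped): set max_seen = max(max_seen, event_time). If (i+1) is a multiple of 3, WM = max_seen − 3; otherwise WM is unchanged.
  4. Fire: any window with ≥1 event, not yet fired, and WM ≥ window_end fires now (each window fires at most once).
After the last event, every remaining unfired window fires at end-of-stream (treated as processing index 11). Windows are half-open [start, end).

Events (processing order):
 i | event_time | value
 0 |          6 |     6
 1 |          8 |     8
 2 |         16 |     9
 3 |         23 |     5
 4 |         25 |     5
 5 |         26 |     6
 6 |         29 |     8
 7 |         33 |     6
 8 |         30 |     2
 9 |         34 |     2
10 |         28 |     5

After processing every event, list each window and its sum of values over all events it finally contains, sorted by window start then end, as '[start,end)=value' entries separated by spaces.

i=0 t=6 v=6: → [0,9); WM=−∞
i=1 t=8 v=8: → [8,17),[0,9); WM=−∞
i=2 t=16 v=9: → [16,25),[8,17); WM=13; [0,9) fires=14
i=3 t=23 v=5: → [16,25); WM=13
i=4 t=25 v=5: → [24,33); WM=13
i=5 t=26 v=6: → [24,33); WM=23; [8,17) fires=17
i=6 t=29 v=8: → [24,33); WM=23
i=7 t=33 v=6: → [32,41); WM=23
i=8 t=30 v=2: → [24,33); WM=30; [16,25) fires=14
i=9 t=34 v=2: → [32,41); WM=30
i=10 t=28 v=5: → [24,33); WM=30

[0,9)=14 [8,17)=17 [16,25)=14 [24,33)=26 [32,41)=8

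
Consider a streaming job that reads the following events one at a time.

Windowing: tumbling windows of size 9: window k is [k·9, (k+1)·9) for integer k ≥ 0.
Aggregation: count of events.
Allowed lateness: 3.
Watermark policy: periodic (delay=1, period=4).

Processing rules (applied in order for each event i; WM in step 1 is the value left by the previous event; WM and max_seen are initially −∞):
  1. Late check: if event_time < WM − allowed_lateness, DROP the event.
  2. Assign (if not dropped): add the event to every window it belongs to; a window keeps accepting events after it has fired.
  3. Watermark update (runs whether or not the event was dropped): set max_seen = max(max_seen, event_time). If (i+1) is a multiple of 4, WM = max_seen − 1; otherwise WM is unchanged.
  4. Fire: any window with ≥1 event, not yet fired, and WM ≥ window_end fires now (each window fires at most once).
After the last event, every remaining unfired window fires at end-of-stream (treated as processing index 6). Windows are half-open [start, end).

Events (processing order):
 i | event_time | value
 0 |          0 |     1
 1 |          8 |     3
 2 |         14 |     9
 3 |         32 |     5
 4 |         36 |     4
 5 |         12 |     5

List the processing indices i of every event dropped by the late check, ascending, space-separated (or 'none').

5

i=0 t=0 v=1: → [0,9); WM=−∞
i=1 t=8 v=3: → [0,9); WM=−∞
i=2 t=14 v=9: → [9,18); WM=−∞
i=3 t=32 v=5: → [27,36); WM=31; [0,9) fires=2 [9,18) fires=1
i=4 t=36 v=4: → [36,45); WM=31
i=5 t=12 v=5: DROP (t<31-3); WM=31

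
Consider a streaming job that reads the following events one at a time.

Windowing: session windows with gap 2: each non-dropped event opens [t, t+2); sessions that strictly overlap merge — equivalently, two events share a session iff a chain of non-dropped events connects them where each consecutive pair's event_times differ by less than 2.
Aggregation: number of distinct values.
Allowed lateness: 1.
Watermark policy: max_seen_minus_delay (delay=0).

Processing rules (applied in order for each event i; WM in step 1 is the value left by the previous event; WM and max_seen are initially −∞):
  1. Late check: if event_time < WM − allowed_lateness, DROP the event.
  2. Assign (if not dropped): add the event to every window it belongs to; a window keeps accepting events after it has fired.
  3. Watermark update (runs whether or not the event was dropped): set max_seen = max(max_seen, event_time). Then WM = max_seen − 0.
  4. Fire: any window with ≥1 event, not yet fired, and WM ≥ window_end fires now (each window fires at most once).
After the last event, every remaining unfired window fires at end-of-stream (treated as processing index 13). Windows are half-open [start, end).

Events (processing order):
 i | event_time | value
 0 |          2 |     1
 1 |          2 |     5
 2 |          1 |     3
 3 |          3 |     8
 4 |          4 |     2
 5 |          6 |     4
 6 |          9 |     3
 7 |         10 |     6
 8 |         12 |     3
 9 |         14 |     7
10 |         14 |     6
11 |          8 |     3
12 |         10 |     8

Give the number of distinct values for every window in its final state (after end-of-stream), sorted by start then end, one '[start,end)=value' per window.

[1,6)=5 [6,8)=1 [9,12)=2 [12,14)=1 [14,16)=2

i=0 t=2 v=1: → [2,4); WM=2
i=1 t=2 v=5: → [2,4); WM=2
i=2 t=1 v=3: → [1,4); WM=2
i=3 t=3 v=8: → [1,5); WM=3
i=4 t=4 v=2: → [1,6); WM=4
i=5 t=6 v=4: → [6,8); WM=6
i=6 t=9 v=3: → [9,11); WM=9
i=7 t=10 v=6: → [9,12); WM=10
i=8 t=12 v=3: → [12,14); WM=12
i=9 t=14 v=7: → [14,16); WM=14
i=10 t=14 v=6: → [14,16); WM=14
i=11 t=8 v=3: DROP (t<14-1); WM=14
i=12 t=10 v=8: DROP (t<14-1); WM=14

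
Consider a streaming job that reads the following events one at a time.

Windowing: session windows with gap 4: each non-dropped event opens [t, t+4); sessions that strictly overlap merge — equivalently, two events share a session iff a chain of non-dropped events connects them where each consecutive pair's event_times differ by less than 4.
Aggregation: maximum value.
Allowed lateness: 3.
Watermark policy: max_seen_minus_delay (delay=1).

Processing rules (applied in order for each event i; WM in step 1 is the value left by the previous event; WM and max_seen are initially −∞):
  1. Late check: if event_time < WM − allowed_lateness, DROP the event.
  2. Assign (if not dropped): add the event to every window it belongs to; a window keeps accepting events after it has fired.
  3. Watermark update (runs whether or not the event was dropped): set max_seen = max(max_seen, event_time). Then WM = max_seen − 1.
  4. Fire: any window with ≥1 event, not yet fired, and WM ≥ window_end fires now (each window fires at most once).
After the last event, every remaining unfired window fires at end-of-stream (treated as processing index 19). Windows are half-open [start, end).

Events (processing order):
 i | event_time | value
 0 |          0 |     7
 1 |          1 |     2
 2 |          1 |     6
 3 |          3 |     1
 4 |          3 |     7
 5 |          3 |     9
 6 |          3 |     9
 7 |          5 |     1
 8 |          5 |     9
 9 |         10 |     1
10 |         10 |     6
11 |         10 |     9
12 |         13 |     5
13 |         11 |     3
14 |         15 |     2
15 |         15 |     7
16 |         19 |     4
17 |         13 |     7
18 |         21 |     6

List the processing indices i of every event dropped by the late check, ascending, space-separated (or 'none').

i=0 t=0 v=7: → [0,4); WM=-1
i=1 t=1 v=2: → [0,5); WM=0
i=2 t=1 v=6: → [0,5); WM=0
i=3 t=3 v=1: → [0,7); WM=2
i=4 t=3 v=7: → [0,7); WM=2
i=5 t=3 v=9: → [0,7); WM=2
i=6 t=3 v=9: → [0,7); WM=2
i=7 t=5 v=1: → [0,9); WM=4
i=8 t=5 v=9: → [0,9); WM=4
i=9 t=10 v=1: → [10,14); WM=9
i=10 t=10 v=6: → [10,14); WM=9
i=11 t=10 v=9: → [10,14); WM=9
i=12 t=13 v=5: → [10,17); WM=12
i=13 t=11 v=3: → [10,17); WM=12
i=14 t=15 v=2: → [10,19); WM=14
i=15 t=15 v=7: → [10,19); WM=14
i=16 t=19 v=4: → [19,23); WM=18
i=17 t=13 v=7: DROP (t<18-3); WM=18
i=18 t=21 v=6: → [19,25); WM=20

17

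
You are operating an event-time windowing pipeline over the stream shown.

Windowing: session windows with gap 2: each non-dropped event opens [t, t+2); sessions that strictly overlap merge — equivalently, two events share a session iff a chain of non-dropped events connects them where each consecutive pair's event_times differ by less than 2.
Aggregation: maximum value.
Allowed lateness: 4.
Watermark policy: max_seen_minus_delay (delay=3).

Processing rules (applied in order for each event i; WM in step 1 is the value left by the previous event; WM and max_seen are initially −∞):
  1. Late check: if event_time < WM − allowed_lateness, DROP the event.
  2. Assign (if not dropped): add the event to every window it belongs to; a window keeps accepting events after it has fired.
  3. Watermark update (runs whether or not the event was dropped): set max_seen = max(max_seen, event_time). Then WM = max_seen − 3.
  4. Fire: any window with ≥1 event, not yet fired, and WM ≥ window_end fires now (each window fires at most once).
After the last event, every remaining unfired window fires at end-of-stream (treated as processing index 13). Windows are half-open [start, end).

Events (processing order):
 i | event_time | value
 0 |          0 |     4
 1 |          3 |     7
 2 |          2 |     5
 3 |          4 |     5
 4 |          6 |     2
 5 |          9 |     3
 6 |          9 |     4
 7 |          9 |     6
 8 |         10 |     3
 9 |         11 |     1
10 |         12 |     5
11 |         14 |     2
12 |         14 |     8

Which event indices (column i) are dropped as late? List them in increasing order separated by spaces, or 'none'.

none

i=0 t=0 v=4: → [0,2); WM=-3
i=1 t=3 v=7: → [3,5); WM=0
i=2 t=2 v=5: → [2,5); WM=0
i=3 t=4 v=5: → [2,6); WM=1
i=4 t=6 v=2: → [6,8); WM=3
i=5 t=9 v=3: → [9,11); WM=6
i=6 t=9 v=4: → [9,11); WM=6
i=7 t=9 v=6: → [9,11); WM=6
i=8 t=10 v=3: → [9,12); WM=7
i=9 t=11 v=1: → [9,13); WM=8
i=10 t=12 v=5: → [9,14); WM=9
i=11 t=14 v=2: → [14,16); WM=11
i=12 t=14 v=8: → [14,16); WM=11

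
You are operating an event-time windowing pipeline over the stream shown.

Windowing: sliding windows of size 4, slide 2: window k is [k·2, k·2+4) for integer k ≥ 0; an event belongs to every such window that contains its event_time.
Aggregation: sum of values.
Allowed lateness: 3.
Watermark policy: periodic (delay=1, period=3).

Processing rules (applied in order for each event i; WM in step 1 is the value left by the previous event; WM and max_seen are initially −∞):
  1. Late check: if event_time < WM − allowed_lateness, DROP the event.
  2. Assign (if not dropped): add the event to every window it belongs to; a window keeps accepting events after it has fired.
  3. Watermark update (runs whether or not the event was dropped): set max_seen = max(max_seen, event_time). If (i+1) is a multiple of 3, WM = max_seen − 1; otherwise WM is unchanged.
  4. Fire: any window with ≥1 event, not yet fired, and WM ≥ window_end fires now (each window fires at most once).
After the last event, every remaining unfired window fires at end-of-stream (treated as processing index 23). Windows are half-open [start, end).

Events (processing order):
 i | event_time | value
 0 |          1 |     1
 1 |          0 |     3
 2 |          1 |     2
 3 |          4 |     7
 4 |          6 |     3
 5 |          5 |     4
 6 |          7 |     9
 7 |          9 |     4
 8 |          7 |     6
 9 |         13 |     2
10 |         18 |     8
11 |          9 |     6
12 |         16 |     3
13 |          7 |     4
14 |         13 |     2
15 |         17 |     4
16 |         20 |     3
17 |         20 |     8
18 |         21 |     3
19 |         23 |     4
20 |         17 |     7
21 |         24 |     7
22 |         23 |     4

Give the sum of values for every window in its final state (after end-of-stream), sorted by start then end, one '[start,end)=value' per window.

i=0 t=1 v=1: → [0,4); WM=−∞
i=1 t=0 v=3: → [0,4); WM=−∞
i=2 t=1 v=2: → [0,4); WM=0
i=3 t=4 v=7: → [4,8),[2,6); WM=0
i=4 t=6 v=3: → [6,10),[4,8); WM=0
i=5 t=5 v=4: → [4,8),[2,6); WM=5; [0,4) fires=6
i=6 t=7 v=9: → [6,10),[4,8); WM=5
i=7 t=9 v=4: → [8,12),[6,10); WM=5
i=8 t=7 v=6: → [6,10),[4,8); WM=8; [2,6) fires=11 [4,8) fires=29
i=9 t=13 v=2: → [12,16),[10,14); WM=8
i=10 t=18 v=8: → [18,22),[16,20); WM=8
i=11 t=9 v=6: → [8,12),[6,10); WM=17; [6,10) fires=28 [8,12) fires=10 [10,14) fires=2 [12,16) fires=2
i=12 t=16 v=3: → [16,20),[14,18); WM=17
i=13 t=7 v=4: DROP (t<17-3); WM=17
i=14 t=13 v=2: DROP (t<17-3); WM=17
i=15 t=17 v=4: → [16,20),[14,18); WM=17
i=16 t=20 v=3: → [20,24),[18,22); WM=17
i=17 t=20 v=8: → [20,24),[18,22); WM=19; [14,18) fires=7
i=18 t=21 v=3: → [20,24),[18,22); WM=19
i=19 t=23 v=4: → [22,26),[20,24); WM=19
i=20 t=17 v=7: → [16,20),[14,18); WM=22; [16,20) fires=22 [18,22) fires=22
i=21 t=24 v=7: → [24,28),[22,26); WM=22
i=22 t=23 v=4: → [22,26),[20,24); WM=22

[0,4)=6 [2,6)=11 [4,8)=29 [6,10)=28 [8,12)=10 [10,14)=2 [12,16)=2 [14,18)=14 [16,20)=22 [18,22)=22 [20,24)=22 [22,26)=15 [24,28)=7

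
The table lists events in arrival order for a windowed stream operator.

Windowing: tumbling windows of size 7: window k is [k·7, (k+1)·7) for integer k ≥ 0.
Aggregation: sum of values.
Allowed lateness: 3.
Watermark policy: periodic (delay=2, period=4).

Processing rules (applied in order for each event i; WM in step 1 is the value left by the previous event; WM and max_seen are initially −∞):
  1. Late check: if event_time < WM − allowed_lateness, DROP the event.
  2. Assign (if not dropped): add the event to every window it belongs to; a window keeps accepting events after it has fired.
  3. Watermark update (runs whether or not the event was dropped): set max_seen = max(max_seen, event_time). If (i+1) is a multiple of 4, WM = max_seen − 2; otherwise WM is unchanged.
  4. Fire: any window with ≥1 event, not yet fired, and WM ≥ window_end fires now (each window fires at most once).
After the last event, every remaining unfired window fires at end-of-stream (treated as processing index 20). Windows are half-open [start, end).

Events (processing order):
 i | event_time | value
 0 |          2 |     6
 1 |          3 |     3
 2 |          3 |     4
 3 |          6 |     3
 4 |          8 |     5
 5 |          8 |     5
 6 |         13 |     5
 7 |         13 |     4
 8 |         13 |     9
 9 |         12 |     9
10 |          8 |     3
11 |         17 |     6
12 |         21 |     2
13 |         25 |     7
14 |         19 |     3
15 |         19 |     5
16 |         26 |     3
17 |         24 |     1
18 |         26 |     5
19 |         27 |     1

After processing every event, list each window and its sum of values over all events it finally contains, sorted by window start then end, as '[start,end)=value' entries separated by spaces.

i=0 t=2 v=6: → [0,7); WM=−∞
i=1 t=3 v=3: → [0,7); WM=−∞
i=2 t=3 v=4: → [0,7); WM=−∞
i=3 t=6 v=3: → [0,7); WM=4
i=4 t=8 v=5: → [7,14); WM=4
i=5 t=8 v=5: → [7,14); WM=4
i=6 t=13 v=5: → [7,14); WM=4
i=7 t=13 v=4: → [7,14); WM=11; [0,7) fires=16
i=8 t=13 v=9: → [7,14); WM=11
i=9 t=12 v=9: → [7,14); WM=11
i=10 t=8 v=3: → [7,14); WM=11
i=11 t=17 v=6: → [14,21); WM=15; [7,14) fires=40
i=12 t=21 v=2: → [21,28); WM=15
i=13 t=25 v=7: → [21,28); WM=15
i=14 t=19 v=3: → [14,21); WM=15
i=15 t=19 v=5: → [14,21); WM=23; [14,21) fires=14
i=16 t=26 v=3: → [21,28); WM=23
i=17 t=24 v=1: → [21,28); WM=23
i=18 t=26 v=5: → [21,28); WM=23
i=19 t=27 v=1: → [21,28); WM=25

[0,7)=16 [7,14)=40 [14,21)=14 [21,28)=19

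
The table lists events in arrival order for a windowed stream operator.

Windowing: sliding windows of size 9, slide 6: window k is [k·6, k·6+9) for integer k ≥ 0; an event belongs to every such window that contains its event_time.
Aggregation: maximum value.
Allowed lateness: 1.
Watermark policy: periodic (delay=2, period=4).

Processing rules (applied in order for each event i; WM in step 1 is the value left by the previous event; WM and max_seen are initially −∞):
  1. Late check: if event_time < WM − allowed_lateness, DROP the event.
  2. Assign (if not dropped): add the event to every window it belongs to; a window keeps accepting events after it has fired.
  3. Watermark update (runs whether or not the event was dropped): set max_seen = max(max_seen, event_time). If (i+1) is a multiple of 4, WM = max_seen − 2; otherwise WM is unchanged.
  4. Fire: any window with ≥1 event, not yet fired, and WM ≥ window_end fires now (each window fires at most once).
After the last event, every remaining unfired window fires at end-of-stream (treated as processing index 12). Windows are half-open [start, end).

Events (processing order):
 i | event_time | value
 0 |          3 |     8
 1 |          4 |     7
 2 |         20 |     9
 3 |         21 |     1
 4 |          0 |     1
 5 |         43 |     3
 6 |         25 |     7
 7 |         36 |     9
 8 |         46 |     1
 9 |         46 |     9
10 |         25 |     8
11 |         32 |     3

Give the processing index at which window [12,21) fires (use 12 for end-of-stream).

i=0 t=3 v=8: → [0,9); WM=−∞
i=1 t=4 v=7: → [0,9); WM=−∞
i=2 t=20 v=9: → [18,27),[12,21); WM=−∞
i=3 t=21 v=1: → [18,27); WM=19; [0,9) fires=8
i=4 t=0 v=1: DROP (t<19-1); WM=19
i=5 t=43 v=3: → [42,51),[36,45); WM=19
i=6 t=25 v=7: → [24,33),[18,27); WM=19
i=7 t=36 v=9: → [36,45),[30,39); WM=41; [12,21) fires=9 [18,27) fires=9 [24,33) fires=7 [30,39) fires=9
i=8 t=46 v=1: → [42,51); WM=41
i=9 t=46 v=9: → [42,51); WM=41
i=10 t=25 v=8: DROP (t<41-1); WM=41
i=11 t=32 v=3: DROP (t<41-1); WM=44

7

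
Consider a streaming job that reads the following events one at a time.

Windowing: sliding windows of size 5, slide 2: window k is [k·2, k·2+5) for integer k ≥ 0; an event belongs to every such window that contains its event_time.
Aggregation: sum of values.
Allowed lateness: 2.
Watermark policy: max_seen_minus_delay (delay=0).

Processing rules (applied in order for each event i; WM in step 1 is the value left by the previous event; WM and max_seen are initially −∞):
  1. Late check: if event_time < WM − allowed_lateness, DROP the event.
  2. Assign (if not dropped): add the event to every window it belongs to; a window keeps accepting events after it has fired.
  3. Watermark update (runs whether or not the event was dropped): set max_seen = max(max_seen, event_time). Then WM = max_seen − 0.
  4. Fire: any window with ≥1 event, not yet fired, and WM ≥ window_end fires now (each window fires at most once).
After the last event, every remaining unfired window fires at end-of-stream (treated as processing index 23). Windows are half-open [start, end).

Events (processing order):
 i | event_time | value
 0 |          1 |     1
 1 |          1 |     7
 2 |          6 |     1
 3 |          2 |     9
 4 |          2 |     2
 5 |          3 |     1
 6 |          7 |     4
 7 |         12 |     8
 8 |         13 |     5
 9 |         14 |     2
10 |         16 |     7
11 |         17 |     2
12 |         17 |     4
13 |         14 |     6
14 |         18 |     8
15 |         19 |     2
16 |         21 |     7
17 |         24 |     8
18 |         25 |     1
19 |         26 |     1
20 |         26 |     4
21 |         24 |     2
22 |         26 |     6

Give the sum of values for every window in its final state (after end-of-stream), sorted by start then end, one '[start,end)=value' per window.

i=0 t=1 v=1: → [0,5); WM=1
i=1 t=1 v=7: → [0,5); WM=1
i=2 t=6 v=1: → [6,11),[4,9),[2,7); WM=6; [0,5) fires=8
i=3 t=2 v=9: DROP (t<6-2); WM=6
i=4 t=2 v=2: DROP (t<6-2); WM=6
i=5 t=3 v=1: DROP (t<6-2); WM=6
i=6 t=7 v=4: → [6,11),[4,9); WM=7; [2,7) fires=1
i=7 t=12 v=8: → [12,17),[10,15),[8,13); WM=12; [4,9) fires=5 [6,11) fires=5
i=8 t=13 v=5: → [12,17),[10,15); WM=13; [8,13) fires=8
i=9 t=14 v=2: → [14,19),[12,17),[10,15); WM=14
i=10 t=16 v=7: → [16,21),[14,19),[12,17); WM=16; [10,15) fires=15
i=11 t=17 v=2: → [16,21),[14,19); WM=17; [12,17) fires=22
i=12 t=17 v=4: → [16,21),[14,19); WM=17
i=13 t=14 v=6: DROP (t<17-2); WM=17
i=14 t=18 v=8: → [18,23),[16,21),[14,19); WM=18
i=15 t=19 v=2: → [18,23),[16,21); WM=19; [14,19) fires=23
i=16 t=21 v=7: → [20,25),[18,23); WM=21; [16,21) fires=23
i=17 t=24 v=8: → [24,29),[22,27),[20,25); WM=24; [18,23) fires=17
i=18 t=25 v=1: → [24,29),[22,27); WM=25; [20,25) fires=15
i=19 t=26 v=1: → [26,31),[24,29),[22,27); WM=26
i=20 t=26 v=4: → [26,31),[24,29),[22,27); WM=26
i=21 t=24 v=2: → [24,29),[22,27),[20,25); WM=26
i=22 t=26 v=6: → [26,31),[24,29),[22,27); WM=26

[0,5)=8 [2,7)=1 [4,9)=5 [6,11)=5 [8,13)=8 [10,15)=15 [12,17)=22 [14,19)=23 [16,21)=23 [18,23)=17 [20,25)=17 [22,27)=22 [24,29)=22 [26,31)=11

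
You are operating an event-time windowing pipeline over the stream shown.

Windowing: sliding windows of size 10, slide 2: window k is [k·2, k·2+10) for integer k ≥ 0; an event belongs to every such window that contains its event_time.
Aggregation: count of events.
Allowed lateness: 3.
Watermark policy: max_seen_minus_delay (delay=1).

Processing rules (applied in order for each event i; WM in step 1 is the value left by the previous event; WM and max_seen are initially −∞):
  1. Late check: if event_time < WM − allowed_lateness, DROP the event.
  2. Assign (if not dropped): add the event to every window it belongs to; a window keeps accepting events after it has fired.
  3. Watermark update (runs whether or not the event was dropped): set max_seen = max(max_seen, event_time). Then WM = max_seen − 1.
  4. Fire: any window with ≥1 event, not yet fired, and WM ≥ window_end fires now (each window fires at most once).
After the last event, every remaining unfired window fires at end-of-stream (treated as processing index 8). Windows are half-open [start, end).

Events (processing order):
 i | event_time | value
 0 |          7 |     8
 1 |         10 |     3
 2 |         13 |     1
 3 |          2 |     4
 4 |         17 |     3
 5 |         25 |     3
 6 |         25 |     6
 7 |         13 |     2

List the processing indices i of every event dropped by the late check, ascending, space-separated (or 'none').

3 7

i=0 t=7 v=8: → [6,16),[4,14),[2,12),[0,10); WM=6
i=1 t=10 v=3: → [10,20),[8,18),[6,16),[4,14),[2,12); WM=9
i=2 t=13 v=1: → [12,22),[10,20),[8,18),[6,16),[4,14); WM=12; [0,10) fires=1 [2,12) fires=2
i=3 t=2 v=4: DROP (t<12-3); WM=12
i=4 t=17 v=3: → [16,26),[14,24),[12,22),[10,20),[8,18); WM=16; [4,14) fires=3 [6,16) fires=3
i=5 t=25 v=3: → [24,34),[22,32),[20,30),[18,28),[16,26); WM=24; [8,18) fires=3 [10,20) fires=3 [12,22) fires=2 [14,24) fires=1
i=6 t=25 v=6: → [24,34),[22,32),[20,30),[18,28),[16,26); WM=24
i=7 t=13 v=2: DROP (t<24-3); WM=24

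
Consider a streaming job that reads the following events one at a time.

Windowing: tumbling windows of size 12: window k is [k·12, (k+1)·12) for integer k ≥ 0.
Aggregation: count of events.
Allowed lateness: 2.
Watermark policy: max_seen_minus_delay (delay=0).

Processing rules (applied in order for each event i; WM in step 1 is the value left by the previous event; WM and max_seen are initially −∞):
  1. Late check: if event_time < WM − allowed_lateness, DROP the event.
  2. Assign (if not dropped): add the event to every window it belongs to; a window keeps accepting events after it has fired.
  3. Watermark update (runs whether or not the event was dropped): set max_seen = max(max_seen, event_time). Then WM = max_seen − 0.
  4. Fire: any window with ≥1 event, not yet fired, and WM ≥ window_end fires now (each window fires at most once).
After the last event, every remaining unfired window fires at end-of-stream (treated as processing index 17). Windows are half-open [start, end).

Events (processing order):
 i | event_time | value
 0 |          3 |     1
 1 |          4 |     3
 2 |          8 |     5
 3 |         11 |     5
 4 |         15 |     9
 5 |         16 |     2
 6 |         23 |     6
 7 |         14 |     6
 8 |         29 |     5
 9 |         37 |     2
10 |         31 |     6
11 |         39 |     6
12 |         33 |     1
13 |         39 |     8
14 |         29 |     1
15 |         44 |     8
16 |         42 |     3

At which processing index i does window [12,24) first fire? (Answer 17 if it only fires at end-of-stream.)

i=0 t=3 v=1: → [0,12); WM=3
i=1 t=4 v=3: → [0,12); WM=4
i=2 t=8 v=5: → [0,12); WM=8
i=3 t=11 v=5: → [0,12); WM=11
i=4 t=15 v=9: → [12,24); WM=15; [0,12) fires=4
i=5 t=16 v=2: → [12,24); WM=16
i=6 t=23 v=6: → [12,24); WM=23
i=7 t=14 v=6: DROP (t<23-2); WM=23
i=8 t=29 v=5: → [24,36); WM=29; [12,24) fires=3
i=9 t=37 v=2: → [36,48); WM=37; [24,36) fires=1
i=10 t=31 v=6: DROP (t<37-2); WM=37
i=11 t=39 v=6: → [36,48); WM=39
i=12 t=33 v=1: DROP (t<39-2); WM=39
i=13 t=39 v=8: → [36,48); WM=39
i=14 t=29 v=1: DROP (t<39-2); WM=39
i=15 t=44 v=8: → [36,48); WM=44
i=16 t=42 v=3: → [36,48); WM=44

8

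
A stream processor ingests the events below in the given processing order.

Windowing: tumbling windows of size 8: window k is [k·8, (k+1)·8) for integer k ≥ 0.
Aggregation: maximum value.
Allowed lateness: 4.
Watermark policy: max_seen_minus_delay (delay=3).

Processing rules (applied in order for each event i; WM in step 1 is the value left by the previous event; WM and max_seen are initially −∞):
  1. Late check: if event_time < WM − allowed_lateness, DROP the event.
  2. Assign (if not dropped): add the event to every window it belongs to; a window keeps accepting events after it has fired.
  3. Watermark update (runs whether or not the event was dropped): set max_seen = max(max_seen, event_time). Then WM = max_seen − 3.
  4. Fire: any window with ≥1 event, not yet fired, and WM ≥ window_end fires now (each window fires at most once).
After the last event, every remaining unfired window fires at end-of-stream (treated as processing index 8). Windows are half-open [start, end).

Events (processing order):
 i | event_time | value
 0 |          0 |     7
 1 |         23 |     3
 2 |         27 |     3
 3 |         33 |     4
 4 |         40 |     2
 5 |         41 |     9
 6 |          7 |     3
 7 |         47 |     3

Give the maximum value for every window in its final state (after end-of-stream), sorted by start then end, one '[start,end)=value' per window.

i=0 t=0 v=7: → [0,8); WM=-3
i=1 t=23 v=3: → [16,24); WM=20; [0,8) fires=7
i=2 t=27 v=3: → [24,32); WM=24; [16,24) fires=3
i=3 t=33 v=4: → [32,40); WM=30
i=4 t=40 v=2: → [40,48); WM=37; [24,32) fires=3
i=5 t=41 v=9: → [40,48); WM=38
i=6 t=7 v=3: DROP (t<38-4); WM=38
i=7 t=47 v=3: → [40,48); WM=44; [32,40) fires=4

[0,8)=7 [16,24)=3 [24,32)=3 [32,40)=4 [40,48)=9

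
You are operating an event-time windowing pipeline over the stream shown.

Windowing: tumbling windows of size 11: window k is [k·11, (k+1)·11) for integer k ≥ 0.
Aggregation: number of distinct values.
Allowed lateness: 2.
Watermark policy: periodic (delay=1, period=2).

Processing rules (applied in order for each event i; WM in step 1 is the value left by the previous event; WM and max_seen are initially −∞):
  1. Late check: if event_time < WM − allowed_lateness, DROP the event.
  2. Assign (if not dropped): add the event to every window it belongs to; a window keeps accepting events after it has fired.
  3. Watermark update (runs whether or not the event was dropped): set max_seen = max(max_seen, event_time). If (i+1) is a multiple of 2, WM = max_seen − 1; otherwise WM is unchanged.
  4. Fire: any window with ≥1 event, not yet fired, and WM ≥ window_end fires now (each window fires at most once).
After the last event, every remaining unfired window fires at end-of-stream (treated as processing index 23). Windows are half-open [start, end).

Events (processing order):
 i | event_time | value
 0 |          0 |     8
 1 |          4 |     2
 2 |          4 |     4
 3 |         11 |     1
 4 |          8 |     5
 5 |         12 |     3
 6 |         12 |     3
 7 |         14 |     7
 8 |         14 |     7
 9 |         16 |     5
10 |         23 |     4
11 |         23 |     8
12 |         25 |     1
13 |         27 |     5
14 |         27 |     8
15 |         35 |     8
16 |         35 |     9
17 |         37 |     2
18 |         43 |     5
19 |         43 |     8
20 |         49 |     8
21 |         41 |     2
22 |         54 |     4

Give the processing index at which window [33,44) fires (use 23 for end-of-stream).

21

i=0 t=0 v=8: → [0,11); WM=−∞
i=1 t=4 v=2: → [0,11); WM=3
i=2 t=4 v=4: → [0,11); WM=3
i=3 t=11 v=1: → [11,22); WM=10
i=4 t=8 v=5: → [0,11); WM=10
i=5 t=12 v=3: → [11,22); WM=11; [0,11) fires=4
i=6 t=12 v=3: → [11,22); WM=11
i=7 t=14 v=7: → [11,22); WM=13
i=8 t=14 v=7: → [11,22); WM=13
i=9 t=16 v=5: → [11,22); WM=15
i=10 t=23 v=4: → [22,33); WM=15
i=11 t=23 v=8: → [22,33); WM=22; [11,22) fires=4
i=12 t=25 v=1: → [22,33); WM=22
i=13 t=27 v=5: → [22,33); WM=26
i=14 t=27 v=8: → [22,33); WM=26
i=15 t=35 v=8: → [33,44); WM=34; [22,33) fires=4
i=16 t=35 v=9: → [33,44); WM=34
i=17 t=37 v=2: → [33,44); WM=36
i=18 t=43 v=5: → [33,44); WM=36
i=19 t=43 v=8: → [33,44); WM=42
i=20 t=49 v=8: → [44,55); WM=42
i=21 t=41 v=2: → [33,44); WM=48; [33,44) fires=4
i=22 t=54 v=4: → [44,55); WM=48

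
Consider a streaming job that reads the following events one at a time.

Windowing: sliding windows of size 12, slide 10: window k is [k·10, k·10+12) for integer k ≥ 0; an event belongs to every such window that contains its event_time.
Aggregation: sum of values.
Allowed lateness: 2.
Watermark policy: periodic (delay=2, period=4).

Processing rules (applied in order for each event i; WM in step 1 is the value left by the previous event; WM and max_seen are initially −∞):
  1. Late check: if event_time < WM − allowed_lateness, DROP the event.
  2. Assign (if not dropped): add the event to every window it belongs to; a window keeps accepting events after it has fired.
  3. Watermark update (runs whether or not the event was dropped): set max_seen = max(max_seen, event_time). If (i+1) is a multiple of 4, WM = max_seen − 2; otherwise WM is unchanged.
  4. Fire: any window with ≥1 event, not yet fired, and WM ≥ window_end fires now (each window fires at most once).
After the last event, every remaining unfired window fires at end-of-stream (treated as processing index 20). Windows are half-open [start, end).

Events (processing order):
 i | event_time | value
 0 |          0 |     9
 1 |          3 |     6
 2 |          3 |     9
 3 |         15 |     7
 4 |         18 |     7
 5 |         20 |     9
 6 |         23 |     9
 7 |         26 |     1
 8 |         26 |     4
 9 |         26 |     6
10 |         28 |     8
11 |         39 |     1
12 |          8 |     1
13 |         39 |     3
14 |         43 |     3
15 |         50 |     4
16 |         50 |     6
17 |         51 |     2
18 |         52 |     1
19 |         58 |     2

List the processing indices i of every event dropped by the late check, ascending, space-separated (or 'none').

12

i=0 t=0 v=9: → [0,12); WM=−∞
i=1 t=3 v=6: → [0,12); WM=−∞
i=2 t=3 v=9: → [0,12); WM=−∞
i=3 t=15 v=7: → [10,22); WM=13; [0,12) fires=24
i=4 t=18 v=7: → [10,22); WM=13
i=5 t=20 v=9: → [20,32),[10,22); WM=13
i=6 t=23 v=9: → [20,32); WM=13
i=7 t=26 v=1: → [20,32); WM=24; [10,22) fires=23
i=8 t=26 v=4: → [20,32); WM=24
i=9 t=26 v=6: → [20,32); WM=24
i=10 t=28 v=8: → [20,32); WM=24
i=11 t=39 v=1: → [30,42); WM=37; [20,32) fires=37
i=12 t=8 v=1: DROP (t<37-2); WM=37
i=13 t=39 v=3: → [30,42); WM=37
i=14 t=43 v=3: → [40,52); WM=37
i=15 t=50 v=4: → [50,62),[40,52); WM=48; [30,42) fires=4
i=16 t=50 v=6: → [50,62),[40,52); WM=48
i=17 t=51 v=2: → [50,62),[40,52); WM=48
i=18 t=52 v=1: → [50,62); WM=48
i=19 t=58 v=2: → [50,62); WM=56; [40,52) fires=15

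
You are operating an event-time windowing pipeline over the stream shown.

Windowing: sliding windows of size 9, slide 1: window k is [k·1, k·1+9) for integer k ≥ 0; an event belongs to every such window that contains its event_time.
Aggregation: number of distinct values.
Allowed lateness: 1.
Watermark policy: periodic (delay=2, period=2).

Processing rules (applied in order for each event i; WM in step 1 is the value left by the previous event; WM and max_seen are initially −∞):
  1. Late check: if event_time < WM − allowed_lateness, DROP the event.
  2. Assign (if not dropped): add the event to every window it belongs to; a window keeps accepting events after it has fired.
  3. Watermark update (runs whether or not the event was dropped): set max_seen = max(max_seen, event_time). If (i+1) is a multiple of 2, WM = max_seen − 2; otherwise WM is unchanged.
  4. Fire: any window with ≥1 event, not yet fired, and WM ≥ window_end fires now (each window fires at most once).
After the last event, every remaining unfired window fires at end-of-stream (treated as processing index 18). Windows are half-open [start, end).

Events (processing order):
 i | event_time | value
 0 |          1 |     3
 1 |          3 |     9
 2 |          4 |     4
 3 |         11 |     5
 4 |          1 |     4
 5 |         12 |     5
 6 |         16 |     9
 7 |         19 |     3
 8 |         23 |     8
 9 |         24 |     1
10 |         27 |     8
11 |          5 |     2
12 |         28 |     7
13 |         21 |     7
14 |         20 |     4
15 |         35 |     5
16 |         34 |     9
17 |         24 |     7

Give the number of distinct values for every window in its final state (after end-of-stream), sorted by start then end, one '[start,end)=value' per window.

i=0 t=1 v=3: → [1,10),[0,9); WM=−∞
i=1 t=3 v=9: → [3,12),[2,11),[1,10),[0,9); WM=1
i=2 t=4 v=4: → [4,13),[3,12),[2,11),[1,10),[0,9); WM=1
i=3 t=11 v=5: → [11,20),[10,19),[9,18),[8,17),[7,16),[6,15),[5,14),[4,13),[3,12); WM=9; [0,9) fires=3
i=4 t=1 v=4: DROP (t<9-1); WM=9
i=5 t=12 v=5: → [12,21),[11,20),[10,19),[9,18),[8,17),[7,16),[6,15),[5,14),[4,13); WM=10; [1,10) fires=3
i=6 t=16 v=9: → [16,25),[15,24),[14,23),[13,22),[12,21),[11,20),[10,19),[9,18),[8,17); WM=10
i=7 t=19 v=3: → [19,28),[18,27),[17,26),[16,25),[15,24),[14,23),[13,22),[12,21),[11,20); WM=17; [2,11) fires=2 [3,12) fires=3 [4,13) fires=2 [5,14) fires=1 [6,15) fires=1 [7,16) fires=1 [8,17) fires=2
i=8 t=23 v=8: → [23,32),[22,31),[21,30),[20,29),[19,28),[18,27),[17,26),[16,25),[15,24); WM=17
i=9 t=24 v=1: → [24,33),[23,32),[22,31),[21,30),[20,29),[19,28),[18,27),[17,26),[16,25); WM=22; [9,18) fires=2 [10,19) fires=2 [11,20) fires=3 [12,21) fires=3 [13,22) fires=2
i=10 t=27 v=8: → [27,36),[26,35),[25,34),[24,33),[23,32),[22,31),[21,30),[20,29),[19,28); WM=22
i=11 t=5 v=2: DROP (t<22-1); WM=25; [14,23) fires=2 [15,24) fires=3 [16,25) fires=4
i=12 t=28 v=7: → [28,37),[27,36),[26,35),[25,34),[24,33),[23,32),[22,31),[21,30),[20,29); WM=25
i=13 t=21 v=7: DROP (t<25-1); WM=26; [17,26) fires=3
i=14 t=20 v=4: DROP (t<26-1); WM=26
i=15 t=35 v=5: → [35,44),[34,43),[33,42),[32,41),[31,40),[30,39),[29,38),[28,37),[27,36); WM=33; [18,27) fires=3 [19,28) fires=3 [20,29) fires=3 [21,30) fires=3 [22,31) fires=3 [23,32) fires=3 [24,33) fires=3
i=16 t=34 v=9: → [34,43),[33,42),[32,41),[31,40),[30,39),[29,38),[28,37),[27,36),[26,35); WM=33
i=17 t=24 v=7: DROP (t<33-1); WM=33

[0,9)=3 [1,10)=3 [2,11)=2 [3,12)=3 [4,13)=2 [5,14)=1 [6,15)=1 [7,16)=1 [8,17)=2 [9,18)=2 [10,19)=2 [11,20)=3 [12,21)=3 [13,22)=2 [14,23)=2 [15,24)=3 [16,25)=4 [17,26)=3 [18,27)=3 [19,28)=3 [20,29)=3 [21,30)=3 [22,31)=3 [23,32)=3 [24,33)=3 [25,34)=2 [26,35)=3 [27,36)=4 [28,37)=3 [29,38)=2 [30,39)=2 [31,40)=2 [32,41)=2 [33,42)=2 [34,43)=2 [35,44)=1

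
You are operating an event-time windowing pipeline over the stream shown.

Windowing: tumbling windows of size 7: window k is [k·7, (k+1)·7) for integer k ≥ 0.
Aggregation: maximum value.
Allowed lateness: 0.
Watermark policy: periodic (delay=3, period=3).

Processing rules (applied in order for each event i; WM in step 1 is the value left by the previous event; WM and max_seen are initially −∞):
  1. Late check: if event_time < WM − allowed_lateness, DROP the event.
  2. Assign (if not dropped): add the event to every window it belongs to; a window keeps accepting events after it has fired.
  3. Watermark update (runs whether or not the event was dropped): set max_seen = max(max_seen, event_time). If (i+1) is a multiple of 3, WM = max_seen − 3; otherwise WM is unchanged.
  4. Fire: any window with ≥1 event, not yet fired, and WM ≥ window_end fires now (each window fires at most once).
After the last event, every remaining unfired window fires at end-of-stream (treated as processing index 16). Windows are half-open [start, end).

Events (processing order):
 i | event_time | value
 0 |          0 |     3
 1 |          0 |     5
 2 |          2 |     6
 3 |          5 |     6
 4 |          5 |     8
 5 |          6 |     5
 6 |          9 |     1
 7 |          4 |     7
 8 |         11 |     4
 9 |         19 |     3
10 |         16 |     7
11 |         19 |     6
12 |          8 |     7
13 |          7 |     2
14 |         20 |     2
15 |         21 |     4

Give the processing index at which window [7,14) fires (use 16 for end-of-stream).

i=0 t=0 v=3: → [0,7); WM=−∞
i=1 t=0 v=5: → [0,7); WM=−∞
i=2 t=2 v=6: → [0,7); WM=-1
i=3 t=5 v=6: → [0,7); WM=-1
i=4 t=5 v=8: → [0,7); WM=-1
i=5 t=6 v=5: → [0,7); WM=3
i=6 t=9 v=1: → [7,14); WM=3
i=7 t=4 v=7: → [0,7); WM=3
i=8 t=11 v=4: → [7,14); WM=8; [0,7) fires=8
i=9 t=19 v=3: → [14,21); WM=8
i=10 t=16 v=7: → [14,21); WM=8
i=11 t=19 v=6: → [14,21); WM=16; [7,14) fires=4
i=12 t=8 v=7: DROP (t<16-0); WM=16
i=13 t=7 v=2: DROP (t<16-0); WM=16
i=14 t=20 v=2: → [14,21); WM=17
i=15 t=21 v=4: → [21,28); WM=17

11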